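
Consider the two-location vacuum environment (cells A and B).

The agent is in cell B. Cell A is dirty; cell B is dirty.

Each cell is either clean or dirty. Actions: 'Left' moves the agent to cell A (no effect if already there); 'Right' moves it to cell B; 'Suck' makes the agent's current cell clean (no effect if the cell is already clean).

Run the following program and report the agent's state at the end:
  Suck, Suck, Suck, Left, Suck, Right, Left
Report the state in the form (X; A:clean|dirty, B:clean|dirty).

Suck (#1): (B; A:dirty, B:clean)
Suck (#2): (B; A:dirty, B:clean)
Suck (#3): (B; A:dirty, B:clean)
Left (#4): (A; A:dirty, B:clean)
Suck (#5): (A; A:clean, B:clean)
Right (#6): (B; A:clean, B:clean)
Left (#7): (A; A:clean, B:clean)

(A; A:clean, B:clean)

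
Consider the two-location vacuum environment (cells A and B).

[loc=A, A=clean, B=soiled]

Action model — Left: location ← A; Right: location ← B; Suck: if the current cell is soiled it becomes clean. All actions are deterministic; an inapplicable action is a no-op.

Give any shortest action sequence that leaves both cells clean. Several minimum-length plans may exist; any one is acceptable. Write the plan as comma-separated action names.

Right, Suck

1. Right → (B; A:clean, B:soiled)
2. Suck → (B; A:clean, B:clean)
min 2: go B then Suck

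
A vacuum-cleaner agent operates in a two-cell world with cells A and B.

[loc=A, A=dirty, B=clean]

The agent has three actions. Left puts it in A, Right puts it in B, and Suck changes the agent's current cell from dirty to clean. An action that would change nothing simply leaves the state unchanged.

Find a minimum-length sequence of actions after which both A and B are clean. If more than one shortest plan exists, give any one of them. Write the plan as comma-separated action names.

Suck

[1] after Suck: loc=A A=clean B=clean
min 1: A is dirty, one Suck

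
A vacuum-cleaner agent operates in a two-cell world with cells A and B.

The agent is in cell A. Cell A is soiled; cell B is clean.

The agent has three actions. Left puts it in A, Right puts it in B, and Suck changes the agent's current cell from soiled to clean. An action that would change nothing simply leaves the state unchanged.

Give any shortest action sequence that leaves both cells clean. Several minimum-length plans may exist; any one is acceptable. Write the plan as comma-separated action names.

1. Suck → (A; A:clean, B:clean)
min 1: A is soiled, one Suck

Suck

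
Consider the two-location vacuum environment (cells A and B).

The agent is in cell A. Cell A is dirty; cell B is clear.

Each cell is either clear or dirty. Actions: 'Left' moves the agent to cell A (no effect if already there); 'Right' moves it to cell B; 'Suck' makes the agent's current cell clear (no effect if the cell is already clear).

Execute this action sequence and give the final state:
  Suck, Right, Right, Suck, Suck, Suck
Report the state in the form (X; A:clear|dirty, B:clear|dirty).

1. Suck → (A; A:clear, B:clear)
2. Right → (B; A:clear, B:clear)
3. Right → (B; A:clear, B:clear)
4. Suck → (B; A:clear, B:clear)
5. Suck → (B; A:clear, B:clear)
6. Suck → (B; A:clear, B:clear)

(B; A:clear, B:clear)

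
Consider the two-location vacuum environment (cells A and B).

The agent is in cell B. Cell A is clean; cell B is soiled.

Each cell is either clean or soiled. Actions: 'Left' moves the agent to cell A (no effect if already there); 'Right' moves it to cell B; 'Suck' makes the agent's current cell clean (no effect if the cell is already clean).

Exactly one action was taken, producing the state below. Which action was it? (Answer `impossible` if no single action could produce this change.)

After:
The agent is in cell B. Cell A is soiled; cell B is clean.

impossible

try  Left: in A — A clean, B soiled
try Right: in B — A clean, B soiled
try  Suck: in B — A clean, B clean
no single action produces the after-state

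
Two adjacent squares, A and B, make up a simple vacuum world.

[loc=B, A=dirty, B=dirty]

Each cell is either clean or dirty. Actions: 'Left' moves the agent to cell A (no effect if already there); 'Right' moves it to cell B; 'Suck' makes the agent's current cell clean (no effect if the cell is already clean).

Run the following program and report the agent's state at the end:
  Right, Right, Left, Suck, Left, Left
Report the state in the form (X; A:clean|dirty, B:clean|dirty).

(A; A:clean, B:dirty)

Right (#1): (B; A:dirty, B:dirty)
Right (#2): (B; A:dirty, B:dirty)
Left (#3): (A; A:dirty, B:dirty)
Suck (#4): (A; A:clean, B:dirty)
Left (#5): (A; A:clean, B:dirty)
Left (#6): (A; A:clean, B:dirty)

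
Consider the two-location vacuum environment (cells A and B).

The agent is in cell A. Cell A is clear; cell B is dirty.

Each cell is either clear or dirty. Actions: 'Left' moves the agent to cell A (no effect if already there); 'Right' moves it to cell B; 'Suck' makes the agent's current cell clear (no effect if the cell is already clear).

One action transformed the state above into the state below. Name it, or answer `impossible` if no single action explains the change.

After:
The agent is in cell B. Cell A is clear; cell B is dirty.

Right

try  Left: (A; A:clear, B:dirty)
try Right: (B; A:clear, B:dirty)  ← match
try  Suck: (A; A:clear, B:dirty)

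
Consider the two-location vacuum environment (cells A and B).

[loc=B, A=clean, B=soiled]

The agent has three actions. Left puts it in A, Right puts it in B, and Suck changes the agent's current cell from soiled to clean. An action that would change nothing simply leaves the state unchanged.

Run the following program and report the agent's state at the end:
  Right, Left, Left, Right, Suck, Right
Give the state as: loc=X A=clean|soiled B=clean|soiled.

loc=B A=clean B=clean

Right (#1): loc=B A=clean B=soiled
Left (#2): loc=A A=clean B=soiled
Left (#3): loc=A A=clean B=soiled
Right (#4): loc=B A=clean B=soiled
Suck (#5): loc=B A=clean B=clean
Right (#6): loc=B A=clean B=clean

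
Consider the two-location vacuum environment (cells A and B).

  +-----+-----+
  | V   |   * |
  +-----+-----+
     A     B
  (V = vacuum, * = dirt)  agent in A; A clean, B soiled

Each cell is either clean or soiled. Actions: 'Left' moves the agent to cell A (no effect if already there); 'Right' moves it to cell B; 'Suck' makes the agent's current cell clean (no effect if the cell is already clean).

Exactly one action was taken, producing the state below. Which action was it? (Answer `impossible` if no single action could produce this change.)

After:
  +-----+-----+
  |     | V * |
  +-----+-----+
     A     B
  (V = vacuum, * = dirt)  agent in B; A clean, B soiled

Right

try  Left: in A — A clean, B soiled
try Right: in B — A clean, B soiled  ← match
try  Suck: in A — A clean, B soiled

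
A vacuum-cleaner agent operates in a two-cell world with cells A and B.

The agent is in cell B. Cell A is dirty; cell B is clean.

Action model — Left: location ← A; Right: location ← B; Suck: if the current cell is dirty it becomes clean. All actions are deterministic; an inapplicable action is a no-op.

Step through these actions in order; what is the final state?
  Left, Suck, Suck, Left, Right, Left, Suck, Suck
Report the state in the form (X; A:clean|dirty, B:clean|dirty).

step 1/8 (Left): (A; A:dirty, B:clean)
step 2/8 (Suck): (A; A:clean, B:clean)
step 3/8 (Suck): (A; A:clean, B:clean)
step 4/8 (Left): (A; A:clean, B:clean)
step 5/8 (Right): (B; A:clean, B:clean)
step 6/8 (Left): (A; A:clean, B:clean)
step 7/8 (Suck): (A; A:clean, B:clean)
step 8/8 (Suck): (A; A:clean, B:clean)

(A; A:clean, B:clean)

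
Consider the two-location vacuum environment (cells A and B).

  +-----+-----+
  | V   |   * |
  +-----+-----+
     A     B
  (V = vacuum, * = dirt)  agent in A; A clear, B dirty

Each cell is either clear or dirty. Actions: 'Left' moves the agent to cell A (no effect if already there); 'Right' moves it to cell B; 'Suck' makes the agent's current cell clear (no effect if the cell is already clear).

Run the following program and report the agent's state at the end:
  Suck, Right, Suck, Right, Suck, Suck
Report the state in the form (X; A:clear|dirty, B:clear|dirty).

(B; A:clear, B:clear)

Suck (#1): (A; A:clear, B:dirty)
Right (#2): (B; A:clear, B:dirty)
Suck (#3): (B; A:clear, B:clear)
Right (#4): (B; A:clear, B:clear)
Suck (#5): (B; A:clear, B:clear)
Suck (#6): (B; A:clear, B:clear)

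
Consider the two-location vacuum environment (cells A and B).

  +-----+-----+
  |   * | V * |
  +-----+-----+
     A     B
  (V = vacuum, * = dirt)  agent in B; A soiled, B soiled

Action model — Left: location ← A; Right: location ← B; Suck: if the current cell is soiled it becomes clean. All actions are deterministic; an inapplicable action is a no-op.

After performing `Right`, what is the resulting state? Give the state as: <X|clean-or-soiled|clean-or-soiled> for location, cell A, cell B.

<B|soiled|soiled>

start: <B|soiled|soiled>
step 1/1 (Right): <B|soiled|soiled>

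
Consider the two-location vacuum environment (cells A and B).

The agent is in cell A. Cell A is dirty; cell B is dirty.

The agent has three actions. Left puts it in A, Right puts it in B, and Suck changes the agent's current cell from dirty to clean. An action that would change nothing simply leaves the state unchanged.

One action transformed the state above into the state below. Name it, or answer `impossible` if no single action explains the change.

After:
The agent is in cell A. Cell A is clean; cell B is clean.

try  Left: (A; A:dirty, B:dirty)
try Right: (B; A:dirty, B:dirty)
try  Suck: (A; A:clean, B:dirty)
no single action produces the after-state

impossible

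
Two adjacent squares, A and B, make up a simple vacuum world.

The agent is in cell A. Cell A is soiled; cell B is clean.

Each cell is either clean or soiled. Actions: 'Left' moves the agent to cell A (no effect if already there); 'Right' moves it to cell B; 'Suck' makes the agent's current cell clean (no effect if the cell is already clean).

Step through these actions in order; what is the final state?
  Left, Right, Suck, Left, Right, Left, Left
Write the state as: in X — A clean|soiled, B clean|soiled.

in A — A soiled, B clean

1. Left → in A — A soiled, B clean
2. Right → in B — A soiled, B clean
3. Suck → in B — A soiled, B clean
4. Left → in A — A soiled, B clean
5. Right → in B — A soiled, B clean
6. Left → in A — A soiled, B clean
7. Left → in A — A soiled, B clean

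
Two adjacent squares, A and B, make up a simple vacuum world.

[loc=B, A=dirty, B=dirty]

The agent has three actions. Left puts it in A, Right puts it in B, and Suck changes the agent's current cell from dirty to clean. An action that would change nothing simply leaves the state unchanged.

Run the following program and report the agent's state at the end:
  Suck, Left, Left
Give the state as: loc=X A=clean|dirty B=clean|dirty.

loc=A A=dirty B=clean

1) do Suck; now loc=B A=dirty B=clean
2) do Left; now loc=A A=dirty B=clean
3) do Left; now loc=A A=dirty B=clean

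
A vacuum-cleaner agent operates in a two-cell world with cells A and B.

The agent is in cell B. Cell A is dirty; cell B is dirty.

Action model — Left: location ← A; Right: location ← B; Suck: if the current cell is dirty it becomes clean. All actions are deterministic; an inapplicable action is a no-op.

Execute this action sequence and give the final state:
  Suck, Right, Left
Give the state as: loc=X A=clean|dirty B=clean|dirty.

t=1 Suck ⇒ loc=B A=dirty B=clean
t=2 Right ⇒ loc=B A=dirty B=clean
t=3 Left ⇒ loc=A A=dirty B=clean

loc=A A=dirty B=clean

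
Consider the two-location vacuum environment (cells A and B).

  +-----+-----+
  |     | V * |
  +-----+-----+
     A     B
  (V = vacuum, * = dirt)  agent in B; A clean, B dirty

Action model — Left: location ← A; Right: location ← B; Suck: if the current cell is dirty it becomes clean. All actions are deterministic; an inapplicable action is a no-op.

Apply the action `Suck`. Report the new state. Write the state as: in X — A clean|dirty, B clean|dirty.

start: in B — A clean, B dirty
1. Suck → in B — A clean, B clean

in B — A clean, B clean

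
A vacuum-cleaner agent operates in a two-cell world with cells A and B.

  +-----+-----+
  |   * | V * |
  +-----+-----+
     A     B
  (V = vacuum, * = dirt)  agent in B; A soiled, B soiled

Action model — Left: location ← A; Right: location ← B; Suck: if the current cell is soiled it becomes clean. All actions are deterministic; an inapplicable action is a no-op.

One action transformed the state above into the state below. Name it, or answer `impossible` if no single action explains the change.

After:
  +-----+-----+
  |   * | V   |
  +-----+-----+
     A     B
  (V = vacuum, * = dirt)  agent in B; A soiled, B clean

Suck

try  Left: in A — A soiled, B soiled
try Right: in B — A soiled, B soiled
try  Suck: in B — A soiled, B clean  ← match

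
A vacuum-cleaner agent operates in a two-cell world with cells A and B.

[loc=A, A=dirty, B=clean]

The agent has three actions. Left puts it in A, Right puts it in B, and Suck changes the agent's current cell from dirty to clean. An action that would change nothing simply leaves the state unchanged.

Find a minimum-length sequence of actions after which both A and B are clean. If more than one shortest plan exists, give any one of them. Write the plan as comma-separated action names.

Suck (#1): <A|clean|clean>
min 1: A is dirty, one Suck

Suck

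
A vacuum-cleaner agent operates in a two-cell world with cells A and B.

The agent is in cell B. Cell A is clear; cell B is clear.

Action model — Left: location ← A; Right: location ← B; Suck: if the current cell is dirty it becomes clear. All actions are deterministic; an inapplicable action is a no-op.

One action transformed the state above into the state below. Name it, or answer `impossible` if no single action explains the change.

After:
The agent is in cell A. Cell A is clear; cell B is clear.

Left

try  Left: <A|clear|clear>  ← match
try Right: <B|clear|clear>
try  Suck: <B|clear|clear>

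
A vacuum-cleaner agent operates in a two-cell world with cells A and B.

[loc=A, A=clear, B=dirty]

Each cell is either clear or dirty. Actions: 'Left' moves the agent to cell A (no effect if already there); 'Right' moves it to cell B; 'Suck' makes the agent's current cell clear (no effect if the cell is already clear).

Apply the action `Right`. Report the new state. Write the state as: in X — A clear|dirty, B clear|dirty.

in B — A clear, B dirty

start: in A — A clear, B dirty
Right (#1): in B — A clear, B dirty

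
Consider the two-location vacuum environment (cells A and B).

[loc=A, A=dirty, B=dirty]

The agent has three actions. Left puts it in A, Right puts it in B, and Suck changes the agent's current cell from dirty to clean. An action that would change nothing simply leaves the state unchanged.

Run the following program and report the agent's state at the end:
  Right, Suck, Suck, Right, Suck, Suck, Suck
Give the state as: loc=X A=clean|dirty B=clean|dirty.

1) do Right; now loc=B A=dirty B=dirty
2) do Suck; now loc=B A=dirty B=clean
3) do Suck; now loc=B A=dirty B=clean
4) do Right; now loc=B A=dirty B=clean
5) do Suck; now loc=B A=dirty B=clean
6) do Suck; now loc=B A=dirty B=clean
7) do Suck; now loc=B A=dirty B=clean

loc=B A=dirty B=clean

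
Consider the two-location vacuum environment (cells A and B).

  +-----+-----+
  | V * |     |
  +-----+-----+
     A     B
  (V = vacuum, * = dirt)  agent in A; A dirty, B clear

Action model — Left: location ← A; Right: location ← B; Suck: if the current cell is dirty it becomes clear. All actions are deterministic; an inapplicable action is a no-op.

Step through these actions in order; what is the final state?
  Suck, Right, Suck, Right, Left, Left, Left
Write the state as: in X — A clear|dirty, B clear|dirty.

in A — A clear, B clear

[1] after Suck: in A — A clear, B clear
[2] after Right: in B — A clear, B clear
[3] after Suck: in B — A clear, B clear
[4] after Right: in B — A clear, B clear
[5] after Left: in A — A clear, B clear
[6] after Left: in A — A clear, B clear
[7] after Left: in A — A clear, B clear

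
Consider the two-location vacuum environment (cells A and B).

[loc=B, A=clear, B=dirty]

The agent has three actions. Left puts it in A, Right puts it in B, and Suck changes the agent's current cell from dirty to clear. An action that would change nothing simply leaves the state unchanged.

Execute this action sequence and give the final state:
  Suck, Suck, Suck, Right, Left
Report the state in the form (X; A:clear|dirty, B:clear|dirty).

(A; A:clear, B:clear)

[1] after Suck: (B; A:clear, B:clear)
[2] after Suck: (B; A:clear, B:clear)
[3] after Suck: (B; A:clear, B:clear)
[4] after Right: (B; A:clear, B:clear)
[5] after Left: (A; A:clear, B:clear)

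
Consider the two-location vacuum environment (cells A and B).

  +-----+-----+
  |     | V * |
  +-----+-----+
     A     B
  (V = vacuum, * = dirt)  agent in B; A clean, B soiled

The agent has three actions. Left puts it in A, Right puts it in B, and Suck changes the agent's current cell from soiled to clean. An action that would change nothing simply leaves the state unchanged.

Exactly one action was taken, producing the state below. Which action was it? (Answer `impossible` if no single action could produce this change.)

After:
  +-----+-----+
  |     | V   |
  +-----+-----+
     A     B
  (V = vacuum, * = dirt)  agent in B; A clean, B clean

Suck

try  Left: <A|clean|soiled>
try Right: <B|clean|soiled>
try  Suck: <B|clean|clean>  ← match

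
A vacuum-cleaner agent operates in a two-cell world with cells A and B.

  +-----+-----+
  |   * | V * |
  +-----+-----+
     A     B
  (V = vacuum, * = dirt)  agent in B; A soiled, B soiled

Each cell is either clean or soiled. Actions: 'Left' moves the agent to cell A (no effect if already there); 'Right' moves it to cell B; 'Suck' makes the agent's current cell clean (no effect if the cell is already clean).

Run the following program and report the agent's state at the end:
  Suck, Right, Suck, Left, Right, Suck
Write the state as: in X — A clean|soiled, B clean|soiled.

step 1/6 (Suck): in B — A soiled, B clean
step 2/6 (Right): in B — A soiled, B clean
step 3/6 (Suck): in B — A soiled, B clean
step 4/6 (Left): in A — A soiled, B clean
step 5/6 (Right): in B — A soiled, B clean
step 6/6 (Suck): in B — A soiled, B clean

in B — A soiled, B clean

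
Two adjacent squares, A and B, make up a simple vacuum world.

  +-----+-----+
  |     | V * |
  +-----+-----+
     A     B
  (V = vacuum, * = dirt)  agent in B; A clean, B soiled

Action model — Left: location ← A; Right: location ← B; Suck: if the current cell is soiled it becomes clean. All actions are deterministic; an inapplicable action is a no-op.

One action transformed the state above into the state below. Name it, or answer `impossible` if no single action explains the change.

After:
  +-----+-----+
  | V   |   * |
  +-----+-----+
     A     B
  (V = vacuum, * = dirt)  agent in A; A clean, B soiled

try  Left: loc=A A=clean B=soiled  ← match
try Right: loc=B A=clean B=soiled
try  Suck: loc=B A=clean B=clean

Left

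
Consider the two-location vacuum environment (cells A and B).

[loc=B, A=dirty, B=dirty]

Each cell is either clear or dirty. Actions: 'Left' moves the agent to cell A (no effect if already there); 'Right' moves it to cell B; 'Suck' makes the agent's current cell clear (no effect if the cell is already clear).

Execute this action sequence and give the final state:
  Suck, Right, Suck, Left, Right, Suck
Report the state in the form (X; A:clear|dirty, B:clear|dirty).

step 1/6 (Suck): (B; A:dirty, B:clear)
step 2/6 (Right): (B; A:dirty, B:clear)
step 3/6 (Suck): (B; A:dirty, B:clear)
step 4/6 (Left): (A; A:dirty, B:clear)
step 5/6 (Right): (B; A:dirty, B:clear)
step 6/6 (Suck): (B; A:dirty, B:clear)

(B; A:dirty, B:clear)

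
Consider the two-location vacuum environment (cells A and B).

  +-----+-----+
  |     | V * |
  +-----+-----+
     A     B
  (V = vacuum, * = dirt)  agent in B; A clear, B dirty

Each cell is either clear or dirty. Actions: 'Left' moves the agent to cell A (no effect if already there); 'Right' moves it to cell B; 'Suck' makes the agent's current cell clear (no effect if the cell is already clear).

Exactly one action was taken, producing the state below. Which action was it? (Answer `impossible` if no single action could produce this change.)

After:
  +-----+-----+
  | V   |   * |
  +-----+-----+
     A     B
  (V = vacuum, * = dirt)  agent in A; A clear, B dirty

Left

try  Left: in A — A clear, B dirty  ← match
try Right: in B — A clear, B dirty
try  Suck: in B — A clear, B clear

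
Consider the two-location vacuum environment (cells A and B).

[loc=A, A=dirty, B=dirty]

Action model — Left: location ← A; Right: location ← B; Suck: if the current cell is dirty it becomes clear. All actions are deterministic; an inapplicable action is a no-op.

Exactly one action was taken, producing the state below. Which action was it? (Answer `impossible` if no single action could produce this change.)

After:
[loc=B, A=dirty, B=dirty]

Right

try  Left: in A — A dirty, B dirty
try Right: in B — A dirty, B dirty  ← match
try  Suck: in A — A clear, B dirty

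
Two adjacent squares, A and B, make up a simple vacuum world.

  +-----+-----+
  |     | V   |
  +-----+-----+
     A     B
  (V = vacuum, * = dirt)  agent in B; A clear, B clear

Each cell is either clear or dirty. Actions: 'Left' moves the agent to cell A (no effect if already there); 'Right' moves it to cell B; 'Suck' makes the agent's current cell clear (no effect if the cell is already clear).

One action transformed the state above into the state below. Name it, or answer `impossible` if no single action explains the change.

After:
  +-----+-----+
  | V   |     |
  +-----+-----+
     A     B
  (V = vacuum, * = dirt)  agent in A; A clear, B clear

try  Left: <A|clear|clear>  ← match
try Right: <B|clear|clear>
try  Suck: <B|clear|clear>

Left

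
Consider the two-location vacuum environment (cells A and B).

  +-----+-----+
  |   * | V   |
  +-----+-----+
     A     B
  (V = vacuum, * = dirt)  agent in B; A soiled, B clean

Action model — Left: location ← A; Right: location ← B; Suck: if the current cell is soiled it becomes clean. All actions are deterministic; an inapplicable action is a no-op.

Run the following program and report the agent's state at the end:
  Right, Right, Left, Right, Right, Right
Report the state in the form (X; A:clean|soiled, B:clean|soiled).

(B; A:soiled, B:clean)

t=1 Right ⇒ (B; A:soiled, B:clean)
t=2 Right ⇒ (B; A:soiled, B:clean)
t=3 Left ⇒ (A; A:soiled, B:clean)
t=4 Right ⇒ (B; A:soiled, B:clean)
t=5 Right ⇒ (B; A:soiled, B:clean)
t=6 Right ⇒ (B; A:soiled, B:clean)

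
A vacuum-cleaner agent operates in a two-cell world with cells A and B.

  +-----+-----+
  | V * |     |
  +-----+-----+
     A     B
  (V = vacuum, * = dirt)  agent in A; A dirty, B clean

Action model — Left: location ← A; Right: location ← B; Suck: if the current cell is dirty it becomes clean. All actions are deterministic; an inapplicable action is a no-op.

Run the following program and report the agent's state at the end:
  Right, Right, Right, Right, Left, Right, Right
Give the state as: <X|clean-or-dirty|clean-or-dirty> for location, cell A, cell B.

1. Right → <B|dirty|clean>
2. Right → <B|dirty|clean>
3. Right → <B|dirty|clean>
4. Right → <B|dirty|clean>
5. Left → <A|dirty|clean>
6. Right → <B|dirty|clean>
7. Right → <B|dirty|clean>

<B|dirty|clean>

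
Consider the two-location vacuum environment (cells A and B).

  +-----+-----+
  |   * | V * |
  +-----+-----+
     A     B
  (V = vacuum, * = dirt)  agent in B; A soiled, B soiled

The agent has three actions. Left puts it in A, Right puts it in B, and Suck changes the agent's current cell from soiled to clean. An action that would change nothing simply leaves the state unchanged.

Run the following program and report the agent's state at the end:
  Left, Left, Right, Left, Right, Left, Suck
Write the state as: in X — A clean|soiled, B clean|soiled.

in A — A clean, B soiled

t=1 Left ⇒ in A — A soiled, B soiled
t=2 Left ⇒ in A — A soiled, B soiled
t=3 Right ⇒ in B — A soiled, B soiled
t=4 Left ⇒ in A — A soiled, B soiled
t=5 Right ⇒ in B — A soiled, B soiled
t=6 Left ⇒ in A — A soiled, B soiled
t=7 Suck ⇒ in A — A clean, B soiled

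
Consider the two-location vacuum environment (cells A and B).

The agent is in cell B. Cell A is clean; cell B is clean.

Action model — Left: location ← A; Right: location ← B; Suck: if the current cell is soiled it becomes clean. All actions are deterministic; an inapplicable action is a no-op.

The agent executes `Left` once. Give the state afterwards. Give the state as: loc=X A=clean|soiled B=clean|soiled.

start: loc=B A=clean B=clean
1. Left → loc=A A=clean B=clean

loc=A A=clean B=clean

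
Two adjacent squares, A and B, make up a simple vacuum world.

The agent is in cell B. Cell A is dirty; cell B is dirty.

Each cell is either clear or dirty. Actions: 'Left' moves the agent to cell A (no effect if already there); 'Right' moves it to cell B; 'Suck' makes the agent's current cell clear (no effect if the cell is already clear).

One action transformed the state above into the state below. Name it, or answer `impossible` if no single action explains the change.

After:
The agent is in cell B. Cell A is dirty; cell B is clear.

try  Left: loc=A A=dirty B=dirty
try Right: loc=B A=dirty B=dirty
try  Suck: loc=B A=dirty B=clear  ← match

Suck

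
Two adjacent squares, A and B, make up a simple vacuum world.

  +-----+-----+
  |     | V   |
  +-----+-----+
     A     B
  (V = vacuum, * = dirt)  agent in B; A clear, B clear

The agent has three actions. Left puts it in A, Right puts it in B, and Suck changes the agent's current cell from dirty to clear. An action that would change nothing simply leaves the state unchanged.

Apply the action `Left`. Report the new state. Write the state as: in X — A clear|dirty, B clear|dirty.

in A — A clear, B clear

start: in B — A clear, B clear
1. Left → in A — A clear, B clear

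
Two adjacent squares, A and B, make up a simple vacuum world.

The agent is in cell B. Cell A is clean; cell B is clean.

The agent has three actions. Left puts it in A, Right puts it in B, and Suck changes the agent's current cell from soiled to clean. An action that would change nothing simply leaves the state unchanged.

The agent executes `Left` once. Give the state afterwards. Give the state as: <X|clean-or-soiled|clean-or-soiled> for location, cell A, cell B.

<A|clean|clean>

start: <B|clean|clean>
Left (#1): <A|clean|clean>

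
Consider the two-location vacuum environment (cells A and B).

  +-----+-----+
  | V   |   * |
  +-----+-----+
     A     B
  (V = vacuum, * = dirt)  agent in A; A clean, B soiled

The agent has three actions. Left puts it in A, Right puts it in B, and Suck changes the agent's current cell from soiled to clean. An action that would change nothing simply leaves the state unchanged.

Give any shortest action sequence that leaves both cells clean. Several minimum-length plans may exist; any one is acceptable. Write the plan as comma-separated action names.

[1] after Right: (B; A:clean, B:soiled)
[2] after Suck: (B; A:clean, B:clean)
min 2: go B then Suck

Right, Suck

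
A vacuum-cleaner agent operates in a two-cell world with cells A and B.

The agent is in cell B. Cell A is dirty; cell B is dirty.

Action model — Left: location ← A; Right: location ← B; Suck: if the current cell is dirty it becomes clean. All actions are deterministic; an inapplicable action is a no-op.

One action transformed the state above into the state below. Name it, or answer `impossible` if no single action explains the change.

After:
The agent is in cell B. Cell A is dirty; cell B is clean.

try  Left: <A|dirty|dirty>
try Right: <B|dirty|dirty>
try  Suck: <B|dirty|clean>  ← match

Suck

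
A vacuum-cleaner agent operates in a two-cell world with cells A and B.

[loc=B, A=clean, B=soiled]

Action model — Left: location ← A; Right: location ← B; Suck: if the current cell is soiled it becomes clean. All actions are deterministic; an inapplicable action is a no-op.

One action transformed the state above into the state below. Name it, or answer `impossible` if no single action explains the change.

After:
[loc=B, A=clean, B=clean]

Suck

try  Left: loc=A A=clean B=soiled
try Right: loc=B A=clean B=soiled
try  Suck: loc=B A=clean B=clean  ← match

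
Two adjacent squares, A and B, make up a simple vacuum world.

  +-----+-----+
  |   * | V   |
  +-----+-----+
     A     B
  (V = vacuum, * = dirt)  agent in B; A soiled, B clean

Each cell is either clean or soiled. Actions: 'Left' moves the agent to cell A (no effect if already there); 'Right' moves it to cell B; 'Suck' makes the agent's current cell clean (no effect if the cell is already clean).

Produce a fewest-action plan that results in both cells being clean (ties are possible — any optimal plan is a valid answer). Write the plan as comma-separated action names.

Left, Suck

1) do Left; now loc=A A=soiled B=clean
2) do Suck; now loc=A A=clean B=clean
min 2: go A then Suck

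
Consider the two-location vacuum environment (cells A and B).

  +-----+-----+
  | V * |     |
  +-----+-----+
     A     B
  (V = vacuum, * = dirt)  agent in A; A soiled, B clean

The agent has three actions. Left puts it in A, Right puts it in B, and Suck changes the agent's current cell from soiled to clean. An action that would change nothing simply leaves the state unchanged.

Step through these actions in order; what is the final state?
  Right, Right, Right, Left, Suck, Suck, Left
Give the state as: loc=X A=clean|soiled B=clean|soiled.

loc=A A=clean B=clean

1) do Right; now loc=B A=soiled B=clean
2) do Right; now loc=B A=soiled B=clean
3) do Right; now loc=B A=soiled B=clean
4) do Left; now loc=A A=soiled B=clean
5) do Suck; now loc=A A=clean B=clean
6) do Suck; now loc=A A=clean B=clean
7) do Left; now loc=A A=clean B=clean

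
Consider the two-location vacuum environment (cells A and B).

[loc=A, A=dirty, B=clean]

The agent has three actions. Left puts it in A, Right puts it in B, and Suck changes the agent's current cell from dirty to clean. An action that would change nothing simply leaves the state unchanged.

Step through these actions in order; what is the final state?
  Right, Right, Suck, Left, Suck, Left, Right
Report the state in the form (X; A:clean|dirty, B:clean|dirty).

(B; A:clean, B:clean)

step 1/7 (Right): (B; A:dirty, B:clean)
step 2/7 (Right): (B; A:dirty, B:clean)
step 3/7 (Suck): (B; A:dirty, B:clean)
step 4/7 (Left): (A; A:dirty, B:clean)
step 5/7 (Suck): (A; A:clean, B:clean)
step 6/7 (Left): (A; A:clean, B:clean)
step 7/7 (Right): (B; A:clean, B:clean)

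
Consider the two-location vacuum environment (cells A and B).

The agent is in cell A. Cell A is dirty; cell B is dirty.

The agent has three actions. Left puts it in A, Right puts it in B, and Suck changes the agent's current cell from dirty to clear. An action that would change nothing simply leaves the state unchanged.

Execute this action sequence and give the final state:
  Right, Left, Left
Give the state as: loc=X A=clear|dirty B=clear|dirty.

step 1/3 (Right): loc=B A=dirty B=dirty
step 2/3 (Left): loc=A A=dirty B=dirty
step 3/3 (Left): loc=A A=dirty B=dirty

loc=A A=dirty B=dirty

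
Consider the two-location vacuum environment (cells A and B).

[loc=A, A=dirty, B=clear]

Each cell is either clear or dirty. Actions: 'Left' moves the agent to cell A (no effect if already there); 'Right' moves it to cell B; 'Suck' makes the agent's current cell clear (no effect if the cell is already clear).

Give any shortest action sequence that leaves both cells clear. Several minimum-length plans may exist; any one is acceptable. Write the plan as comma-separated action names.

1. Suck → loc=A A=clear B=clear
min 1: A is dirty, one Suck

Suck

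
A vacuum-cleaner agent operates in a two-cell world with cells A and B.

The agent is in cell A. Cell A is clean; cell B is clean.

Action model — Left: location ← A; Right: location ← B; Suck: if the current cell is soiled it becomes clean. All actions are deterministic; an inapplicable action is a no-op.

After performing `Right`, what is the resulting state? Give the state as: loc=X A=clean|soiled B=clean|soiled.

start: loc=A A=clean B=clean
step 1/1 (Right): loc=B A=clean B=clean

loc=B A=clean B=clean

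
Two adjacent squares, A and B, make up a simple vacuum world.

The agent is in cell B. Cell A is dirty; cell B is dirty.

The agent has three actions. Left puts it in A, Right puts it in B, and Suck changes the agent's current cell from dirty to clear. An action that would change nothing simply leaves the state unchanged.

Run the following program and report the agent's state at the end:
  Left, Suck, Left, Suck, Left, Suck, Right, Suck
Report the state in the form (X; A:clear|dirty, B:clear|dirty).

1) do Left; now (A; A:dirty, B:dirty)
2) do Suck; now (A; A:clear, B:dirty)
3) do Left; now (A; A:clear, B:dirty)
4) do Suck; now (A; A:clear, B:dirty)
5) do Left; now (A; A:clear, B:dirty)
6) do Suck; now (A; A:clear, B:dirty)
7) do Right; now (B; A:clear, B:dirty)
8) do Suck; now (B; A:clear, B:clear)

(B; A:clear, B:clear)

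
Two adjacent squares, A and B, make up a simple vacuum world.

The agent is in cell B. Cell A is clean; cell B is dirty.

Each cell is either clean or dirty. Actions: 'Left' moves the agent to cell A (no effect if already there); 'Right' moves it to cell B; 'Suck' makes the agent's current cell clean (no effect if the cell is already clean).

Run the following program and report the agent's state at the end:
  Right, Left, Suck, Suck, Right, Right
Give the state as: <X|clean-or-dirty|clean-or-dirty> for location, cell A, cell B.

Right (#1): <B|clean|dirty>
Left (#2): <A|clean|dirty>
Suck (#3): <A|clean|dirty>
Suck (#4): <A|clean|dirty>
Right (#5): <B|clean|dirty>
Right (#6): <B|clean|dirty>

<B|clean|dirty>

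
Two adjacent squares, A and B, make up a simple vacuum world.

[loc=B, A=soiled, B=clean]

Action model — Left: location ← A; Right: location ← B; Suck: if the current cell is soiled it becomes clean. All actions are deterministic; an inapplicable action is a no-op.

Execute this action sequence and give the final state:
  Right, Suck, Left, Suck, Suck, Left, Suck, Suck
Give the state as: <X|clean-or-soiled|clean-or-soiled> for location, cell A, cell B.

step 1/8 (Right): <B|soiled|clean>
step 2/8 (Suck): <B|soiled|clean>
step 3/8 (Left): <A|soiled|clean>
step 4/8 (Suck): <A|clean|clean>
step 5/8 (Suck): <A|clean|clean>
step 6/8 (Left): <A|clean|clean>
step 7/8 (Suck): <A|clean|clean>
step 8/8 (Suck): <A|clean|clean>

<A|clean|clean>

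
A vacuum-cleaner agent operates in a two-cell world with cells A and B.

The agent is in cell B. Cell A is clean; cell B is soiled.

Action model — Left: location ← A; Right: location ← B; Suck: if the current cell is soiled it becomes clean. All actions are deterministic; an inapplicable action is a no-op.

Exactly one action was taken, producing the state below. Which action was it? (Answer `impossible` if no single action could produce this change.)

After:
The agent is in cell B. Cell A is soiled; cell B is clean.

impossible

try  Left: in A — A clean, B soiled
try Right: in B — A clean, B soiled
try  Suck: in B — A clean, B clean
no single action produces the after-state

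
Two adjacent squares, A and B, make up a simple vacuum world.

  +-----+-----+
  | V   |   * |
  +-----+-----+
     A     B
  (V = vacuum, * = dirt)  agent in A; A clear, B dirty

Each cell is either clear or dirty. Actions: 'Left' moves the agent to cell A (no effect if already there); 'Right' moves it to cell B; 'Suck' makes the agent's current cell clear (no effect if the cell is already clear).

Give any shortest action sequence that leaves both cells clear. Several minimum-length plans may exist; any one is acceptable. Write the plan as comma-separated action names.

1) do Right; now (B; A:clear, B:dirty)
2) do Suck; now (B; A:clear, B:clear)
min 2: go B then Suck

Right, Suck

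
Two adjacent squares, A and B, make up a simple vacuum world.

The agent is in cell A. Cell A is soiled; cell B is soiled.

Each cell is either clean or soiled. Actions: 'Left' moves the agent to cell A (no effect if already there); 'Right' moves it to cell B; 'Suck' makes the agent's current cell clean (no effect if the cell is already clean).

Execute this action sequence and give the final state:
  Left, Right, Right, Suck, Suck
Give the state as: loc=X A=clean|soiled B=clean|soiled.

[1] after Left: loc=A A=soiled B=soiled
[2] after Right: loc=B A=soiled B=soiled
[3] after Right: loc=B A=soiled B=soiled
[4] after Suck: loc=B A=soiled B=clean
[5] after Suck: loc=B A=soiled B=clean

loc=B A=soiled B=clean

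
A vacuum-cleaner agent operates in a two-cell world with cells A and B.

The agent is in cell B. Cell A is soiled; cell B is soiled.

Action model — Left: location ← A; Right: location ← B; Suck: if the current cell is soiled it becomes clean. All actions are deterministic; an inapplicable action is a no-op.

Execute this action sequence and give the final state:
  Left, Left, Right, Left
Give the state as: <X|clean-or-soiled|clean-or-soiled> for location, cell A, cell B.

1) do Left; now <A|soiled|soiled>
2) do Left; now <A|soiled|soiled>
3) do Right; now <B|soiled|soiled>
4) do Left; now <A|soiled|soiled>

<A|soiled|soiled>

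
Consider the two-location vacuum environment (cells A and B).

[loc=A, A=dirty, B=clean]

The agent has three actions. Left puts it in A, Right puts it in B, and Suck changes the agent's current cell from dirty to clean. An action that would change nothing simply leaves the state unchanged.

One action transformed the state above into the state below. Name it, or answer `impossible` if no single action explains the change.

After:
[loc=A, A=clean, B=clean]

try  Left: in A — A dirty, B clean
try Right: in B — A dirty, B clean
try  Suck: in A — A clean, B clean  ← match

Suck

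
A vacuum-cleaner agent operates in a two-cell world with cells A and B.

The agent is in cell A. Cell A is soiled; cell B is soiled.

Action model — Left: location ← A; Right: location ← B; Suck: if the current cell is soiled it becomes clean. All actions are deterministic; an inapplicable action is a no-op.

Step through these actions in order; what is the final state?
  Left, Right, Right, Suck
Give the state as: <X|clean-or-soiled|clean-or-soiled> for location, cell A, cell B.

<B|soiled|clean>

1) do Left; now <A|soiled|soiled>
2) do Right; now <B|soiled|soiled>
3) do Right; now <B|soiled|soiled>
4) do Suck; now <B|soiled|clean>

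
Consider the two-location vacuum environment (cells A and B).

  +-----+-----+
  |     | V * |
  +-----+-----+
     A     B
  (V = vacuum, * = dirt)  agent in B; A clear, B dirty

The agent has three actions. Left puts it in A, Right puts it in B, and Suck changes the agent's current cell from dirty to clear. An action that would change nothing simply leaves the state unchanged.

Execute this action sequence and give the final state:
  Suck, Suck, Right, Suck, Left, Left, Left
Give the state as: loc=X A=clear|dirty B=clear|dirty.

[1] after Suck: loc=B A=clear B=clear
[2] after Suck: loc=B A=clear B=clear
[3] after Right: loc=B A=clear B=clear
[4] after Suck: loc=B A=clear B=clear
[5] after Left: loc=A A=clear B=clear
[6] after Left: loc=A A=clear B=clear
[7] after Left: loc=A A=clear B=clear

loc=A A=clear B=clear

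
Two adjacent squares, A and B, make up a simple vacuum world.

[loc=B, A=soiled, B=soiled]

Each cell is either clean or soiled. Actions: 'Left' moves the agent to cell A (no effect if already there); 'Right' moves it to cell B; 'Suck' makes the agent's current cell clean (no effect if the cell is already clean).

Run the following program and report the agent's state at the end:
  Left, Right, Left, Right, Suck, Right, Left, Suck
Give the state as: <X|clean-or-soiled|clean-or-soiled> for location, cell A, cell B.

<A|clean|clean>

[1] after Left: <A|soiled|soiled>
[2] after Right: <B|soiled|soiled>
[3] after Left: <A|soiled|soiled>
[4] after Right: <B|soiled|soiled>
[5] after Suck: <B|soiled|clean>
[6] after Right: <B|soiled|clean>
[7] after Left: <A|soiled|clean>
[8] after Suck: <A|clean|clean>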